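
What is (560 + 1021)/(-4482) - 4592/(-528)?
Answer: 137129/16434 ≈ 8.3442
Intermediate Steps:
(560 + 1021)/(-4482) - 4592/(-528) = 1581*(-1/4482) - 4592*(-1/528) = -527/1494 + 287/33 = 137129/16434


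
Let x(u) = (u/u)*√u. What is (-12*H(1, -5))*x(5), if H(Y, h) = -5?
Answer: 60*√5 ≈ 134.16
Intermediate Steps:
x(u) = √u (x(u) = 1*√u = √u)
(-12*H(1, -5))*x(5) = (-12*(-5))*√5 = 60*√5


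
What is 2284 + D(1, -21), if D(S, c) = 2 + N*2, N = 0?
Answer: 2286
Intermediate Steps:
D(S, c) = 2 (D(S, c) = 2 + 0*2 = 2 + 0 = 2)
2284 + D(1, -21) = 2284 + 2 = 2286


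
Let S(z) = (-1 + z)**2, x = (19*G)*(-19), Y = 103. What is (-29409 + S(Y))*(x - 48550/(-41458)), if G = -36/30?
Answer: -171122498589/20729 ≈ -8.2552e+6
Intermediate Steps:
G = -6/5 (G = -36*1/30 = -6/5 ≈ -1.2000)
x = 2166/5 (x = (19*(-6/5))*(-19) = -114/5*(-19) = 2166/5 ≈ 433.20)
(-29409 + S(Y))*(x - 48550/(-41458)) = (-29409 + (-1 + 103)**2)*(2166/5 - 48550/(-41458)) = (-29409 + 102**2)*(2166/5 - 48550*(-1/41458)) = (-29409 + 10404)*(2166/5 + 24275/20729) = -19005*45020389/103645 = -171122498589/20729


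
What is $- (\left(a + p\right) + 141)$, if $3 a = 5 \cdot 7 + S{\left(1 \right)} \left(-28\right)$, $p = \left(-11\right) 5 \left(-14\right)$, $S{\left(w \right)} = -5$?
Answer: $- \frac{2908}{3} \approx -969.33$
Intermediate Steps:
$p = 770$ ($p = \left(-55\right) \left(-14\right) = 770$)
$a = \frac{175}{3}$ ($a = \frac{5 \cdot 7 - -140}{3} = \frac{35 + 140}{3} = \frac{1}{3} \cdot 175 = \frac{175}{3} \approx 58.333$)
$- (\left(a + p\right) + 141) = - (\left(\frac{175}{3} + 770\right) + 141) = - (\frac{2485}{3} + 141) = \left(-1\right) \frac{2908}{3} = - \frac{2908}{3}$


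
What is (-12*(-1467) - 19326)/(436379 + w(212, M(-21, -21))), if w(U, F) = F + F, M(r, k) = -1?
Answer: -574/145459 ≈ -0.0039461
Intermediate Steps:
w(U, F) = 2*F
(-12*(-1467) - 19326)/(436379 + w(212, M(-21, -21))) = (-12*(-1467) - 19326)/(436379 + 2*(-1)) = (17604 - 19326)/(436379 - 2) = -1722/436377 = -1722*1/436377 = -574/145459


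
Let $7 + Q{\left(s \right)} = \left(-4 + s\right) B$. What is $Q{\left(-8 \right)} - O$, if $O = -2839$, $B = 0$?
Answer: $2832$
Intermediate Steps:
$Q{\left(s \right)} = -7$ ($Q{\left(s \right)} = -7 + \left(-4 + s\right) 0 = -7 + 0 = -7$)
$Q{\left(-8 \right)} - O = -7 - -2839 = -7 + 2839 = 2832$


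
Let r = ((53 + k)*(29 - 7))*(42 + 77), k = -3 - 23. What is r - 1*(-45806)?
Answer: 116492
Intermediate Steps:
k = -26
r = 70686 (r = ((53 - 26)*(29 - 7))*(42 + 77) = (27*22)*119 = 594*119 = 70686)
r - 1*(-45806) = 70686 - 1*(-45806) = 70686 + 45806 = 116492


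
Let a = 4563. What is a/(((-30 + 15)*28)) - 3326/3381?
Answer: -801163/67620 ≈ -11.848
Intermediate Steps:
a/(((-30 + 15)*28)) - 3326/3381 = 4563/(((-30 + 15)*28)) - 3326/3381 = 4563/((-15*28)) - 3326*1/3381 = 4563/(-420) - 3326/3381 = 4563*(-1/420) - 3326/3381 = -1521/140 - 3326/3381 = -801163/67620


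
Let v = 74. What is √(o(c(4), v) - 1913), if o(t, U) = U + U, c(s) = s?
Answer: I*√1765 ≈ 42.012*I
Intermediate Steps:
o(t, U) = 2*U
√(o(c(4), v) - 1913) = √(2*74 - 1913) = √(148 - 1913) = √(-1765) = I*√1765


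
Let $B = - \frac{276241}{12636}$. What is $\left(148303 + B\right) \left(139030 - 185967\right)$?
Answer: $- \frac{87944940079579}{12636} \approx -6.9599 \cdot 10^{9}$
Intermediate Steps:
$B = - \frac{276241}{12636}$ ($B = \left(-276241\right) \frac{1}{12636} = - \frac{276241}{12636} \approx -21.861$)
$\left(148303 + B\right) \left(139030 - 185967\right) = \left(148303 - \frac{276241}{12636}\right) \left(139030 - 185967\right) = \frac{1873680467}{12636} \left(-46937\right) = - \frac{87944940079579}{12636}$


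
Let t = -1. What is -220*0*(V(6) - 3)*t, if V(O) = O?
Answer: 0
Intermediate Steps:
-220*0*(V(6) - 3)*t = -220*0*(6 - 3)*(-1) = -220*0*3*(-1) = -0*(-1) = -220*0 = 0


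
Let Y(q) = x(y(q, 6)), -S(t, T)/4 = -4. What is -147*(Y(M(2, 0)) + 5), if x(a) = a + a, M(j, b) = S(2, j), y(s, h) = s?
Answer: -5439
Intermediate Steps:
S(t, T) = 16 (S(t, T) = -4*(-4) = 16)
M(j, b) = 16
x(a) = 2*a
Y(q) = 2*q
-147*(Y(M(2, 0)) + 5) = -147*(2*16 + 5) = -147*(32 + 5) = -147*37 = -5439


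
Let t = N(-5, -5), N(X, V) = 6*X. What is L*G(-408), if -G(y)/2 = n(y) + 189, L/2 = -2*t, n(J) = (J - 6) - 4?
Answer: 54960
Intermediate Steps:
t = -30 (t = 6*(-5) = -30)
n(J) = -10 + J (n(J) = (-6 + J) - 4 = -10 + J)
L = 120 (L = 2*(-2*(-30)) = 2*60 = 120)
G(y) = -358 - 2*y (G(y) = -2*((-10 + y) + 189) = -2*(179 + y) = -358 - 2*y)
L*G(-408) = 120*(-358 - 2*(-408)) = 120*(-358 + 816) = 120*458 = 54960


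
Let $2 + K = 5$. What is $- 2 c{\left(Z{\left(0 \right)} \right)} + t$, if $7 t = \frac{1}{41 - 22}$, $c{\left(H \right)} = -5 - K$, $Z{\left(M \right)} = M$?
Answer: $\frac{2129}{133} \approx 16.008$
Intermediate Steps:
$K = 3$ ($K = -2 + 5 = 3$)
$c{\left(H \right)} = -8$ ($c{\left(H \right)} = -5 - 3 = -8$)
$t = \frac{1}{133}$ ($t = \frac{1}{7 \left(41 - 22\right)} = \frac{1}{7 \cdot 19} = \frac{1}{7} \cdot \frac{1}{19} = \frac{1}{133} \approx 0.0075188$)
$- 2 c{\left(Z{\left(0 \right)} \right)} + t = \left(-2\right) \left(-8\right) + \frac{1}{133} = 16 + \frac{1}{133} = \frac{2129}{133}$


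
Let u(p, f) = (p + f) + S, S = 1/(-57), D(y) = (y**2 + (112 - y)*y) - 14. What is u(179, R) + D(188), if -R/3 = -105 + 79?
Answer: 1214042/57 ≈ 21299.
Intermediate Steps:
D(y) = -14 + y**2 + y*(112 - y) (D(y) = (y**2 + y*(112 - y)) - 14 = -14 + y**2 + y*(112 - y))
R = 78 (R = -3*(-105 + 79) = -3*(-26) = 78)
S = -1/57 ≈ -0.017544
u(p, f) = -1/57 + f + p (u(p, f) = (p + f) - 1/57 = (f + p) - 1/57 = -1/57 + f + p)
u(179, R) + D(188) = (-1/57 + 78 + 179) + (-14 + 112*188) = 14648/57 + (-14 + 21056) = 14648/57 + 21042 = 1214042/57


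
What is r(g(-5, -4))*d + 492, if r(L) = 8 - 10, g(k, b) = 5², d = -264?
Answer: 1020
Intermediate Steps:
g(k, b) = 25
r(L) = -2
r(g(-5, -4))*d + 492 = -2*(-264) + 492 = 528 + 492 = 1020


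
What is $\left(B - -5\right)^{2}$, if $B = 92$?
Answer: $9409$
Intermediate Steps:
$\left(B - -5\right)^{2} = \left(92 - -5\right)^{2} = \left(92 + 5\right)^{2} = 97^{2} = 9409$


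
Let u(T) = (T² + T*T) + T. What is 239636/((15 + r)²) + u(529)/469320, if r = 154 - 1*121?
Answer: 1184965559/11263680 ≈ 105.20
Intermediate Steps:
r = 33 (r = 154 - 121 = 33)
u(T) = T + 2*T² (u(T) = (T² + T²) + T = 2*T² + T = T + 2*T²)
239636/((15 + r)²) + u(529)/469320 = 239636/((15 + 33)²) + (529*(1 + 2*529))/469320 = 239636/(48²) + (529*(1 + 1058))*(1/469320) = 239636/2304 + (529*1059)*(1/469320) = 239636*(1/2304) + 560211*(1/469320) = 59909/576 + 186737/156440 = 1184965559/11263680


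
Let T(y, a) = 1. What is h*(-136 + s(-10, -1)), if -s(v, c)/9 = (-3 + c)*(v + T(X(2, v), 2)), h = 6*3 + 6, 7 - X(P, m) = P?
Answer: -11040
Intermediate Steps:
X(P, m) = 7 - P
h = 24 (h = 18 + 6 = 24)
s(v, c) = -9*(1 + v)*(-3 + c) (s(v, c) = -9*(-3 + c)*(v + 1) = -9*(-3 + c)*(1 + v) = -9*(1 + v)*(-3 + c))
h*(-136 + s(-10, -1)) = 24*(-136 + (27 - 9*(-1) + 27*(-10) - 9*(-1)*(-10))) = 24*(-136 + (27 + 9 - 270 - 90)) = 24*(-136 - 324) = 24*(-460) = -11040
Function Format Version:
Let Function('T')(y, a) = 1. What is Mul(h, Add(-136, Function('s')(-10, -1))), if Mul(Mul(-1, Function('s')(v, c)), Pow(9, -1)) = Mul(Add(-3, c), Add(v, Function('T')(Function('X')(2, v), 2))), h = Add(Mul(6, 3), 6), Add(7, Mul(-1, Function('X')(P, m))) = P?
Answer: -11040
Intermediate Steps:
Function('X')(P, m) = Add(7, Mul(-1, P))
h = 24 (h = Add(18, 6) = 24)
Function('s')(v, c) = Mul(-9, Add(1, v), Add(-3, c)) (Function('s')(v, c) = Mul(-9, Mul(Add(-3, c), Add(v, 1))) = Mul(-9, Mul(Add(-3, c), Add(1, v))) = Mul(-9, Mul(Add(1, v), Add(-3, c))) = Mul(-9, Add(1, v), Add(-3, c)))
Mul(h, Add(-136, Function('s')(-10, -1))) = Mul(24, Add(-136, Add(27, Mul(-9, -1), Mul(27, -10), Mul(-9, -1, -10)))) = Mul(24, Add(-136, Add(27, 9, -270, -90))) = Mul(24, Add(-136, -324)) = Mul(24, -460) = -11040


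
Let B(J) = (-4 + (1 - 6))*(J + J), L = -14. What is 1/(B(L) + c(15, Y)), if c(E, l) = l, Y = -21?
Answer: 1/231 ≈ 0.0043290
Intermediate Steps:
B(J) = -18*J (B(J) = (-4 - 5)*(2*J) = -18*J)
1/(B(L) + c(15, Y)) = 1/(-18*(-14) - 21) = 1/(252 - 21) = 1/231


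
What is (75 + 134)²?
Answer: 43681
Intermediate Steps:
(75 + 134)² = 209² = 43681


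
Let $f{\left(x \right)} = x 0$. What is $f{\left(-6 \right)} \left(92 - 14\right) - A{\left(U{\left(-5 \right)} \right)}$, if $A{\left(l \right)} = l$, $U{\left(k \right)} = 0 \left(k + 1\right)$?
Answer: $0$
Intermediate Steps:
$f{\left(x \right)} = 0$
$U{\left(k \right)} = 0$ ($U{\left(k \right)} = 0 \left(1 + k\right) = 0$)
$f{\left(-6 \right)} \left(92 - 14\right) - A{\left(U{\left(-5 \right)} \right)} = 0 \left(92 - 14\right) - 0 = 0 \cdot 78 + 0 = 0 + 0 = 0$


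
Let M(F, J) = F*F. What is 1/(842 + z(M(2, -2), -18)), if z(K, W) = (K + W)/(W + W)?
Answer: 18/15163 ≈ 0.0011871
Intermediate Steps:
M(F, J) = F²
z(K, W) = (K + W)/(2*W) (z(K, W) = (K + W)/((2*W)) = (K + W)*(1/(2*W)) = (K + W)/(2*W))
1/(842 + z(M(2, -2), -18)) = 1/(842 + (½)*(2² - 18)/(-18)) = 1/(842 + (½)*(-1/18)*(4 - 18)) = 1/(842 + (½)*(-1/18)*(-14)) = 1/(842 + 7/18) = 1/(15163/18) = 18/15163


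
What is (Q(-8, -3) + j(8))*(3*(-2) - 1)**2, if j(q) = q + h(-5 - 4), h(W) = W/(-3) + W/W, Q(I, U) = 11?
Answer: 1127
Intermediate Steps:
h(W) = 1 - W/3 (h(W) = W*(-1/3) + 1 = -W/3 + 1 = 1 - W/3)
j(q) = 4 + q (j(q) = q + (1 - (-5 - 4)/3) = q + (1 - 1/3*(-9)) = q + (1 + 3) = q + 4 = 4 + q)
(Q(-8, -3) + j(8))*(3*(-2) - 1)**2 = (11 + (4 + 8))*(3*(-2) - 1)**2 = (11 + 12)*(-6 - 1)**2 = 23*(-7)**2 = 23*49 = 1127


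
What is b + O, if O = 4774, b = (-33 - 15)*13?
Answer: 4150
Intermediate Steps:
b = -624 (b = -48*13 = -624)
b + O = -624 + 4774 = 4150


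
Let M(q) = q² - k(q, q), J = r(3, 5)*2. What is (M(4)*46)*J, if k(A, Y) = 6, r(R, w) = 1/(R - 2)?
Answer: 920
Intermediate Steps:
r(R, w) = 1/(-2 + R)
J = 2 (J = 2/(-2 + 3) = 2/1 = 1*2 = 2)
M(q) = -6 + q² (M(q) = q² - 6 = -6 + q²)
(M(4)*46)*J = ((-6 + 4²)*46)*2 = ((-6 + 16)*46)*2 = (10*46)*2 = 460*2 = 920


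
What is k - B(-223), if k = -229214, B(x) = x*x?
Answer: -278943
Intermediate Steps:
B(x) = x²
k - B(-223) = -229214 - 1*(-223)² = -229214 - 1*49729 = -229214 - 49729 = -278943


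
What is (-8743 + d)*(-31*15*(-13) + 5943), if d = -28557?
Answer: -447152400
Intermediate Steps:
(-8743 + d)*(-31*15*(-13) + 5943) = (-8743 - 28557)*(-31*15*(-13) + 5943) = -37300*(-465*(-13) + 5943) = -37300*(6045 + 5943) = -37300*11988 = -447152400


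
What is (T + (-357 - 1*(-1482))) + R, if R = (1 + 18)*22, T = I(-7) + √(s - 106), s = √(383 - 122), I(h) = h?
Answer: 1536 + √(-106 + 3*√29) ≈ 1536.0 + 9.4786*I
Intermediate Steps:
s = 3*√29 (s = √261 = 3*√29 ≈ 16.155)
T = -7 + √(-106 + 3*√29) (T = -7 + √(3*√29 - 106) = -7 + √(-106 + 3*√29) ≈ -7.0 + 9.4786*I)
R = 418 (R = 19*22 = 418)
(T + (-357 - 1*(-1482))) + R = ((-7 + I*√(106 - 3*√29)) + (-357 - 1*(-1482))) + 418 = ((-7 + I*√(106 - 3*√29)) + (-357 + 1482)) + 418 = ((-7 + I*√(106 - 3*√29)) + 1125) + 418 = (1118 + I*√(106 - 3*√29)) + 418 = 1536 + I*√(106 - 3*√29)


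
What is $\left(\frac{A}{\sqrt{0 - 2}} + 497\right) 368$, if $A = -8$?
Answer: $182896 + 1472 i \sqrt{2} \approx 1.829 \cdot 10^{5} + 2081.7 i$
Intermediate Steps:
$\left(\frac{A}{\sqrt{0 - 2}} + 497\right) 368 = \left(\frac{1}{\sqrt{0 - 2}} \left(-8\right) + 497\right) 368 = \left(\frac{1}{\sqrt{-2}} \left(-8\right) + 497\right) 368 = \left(\frac{1}{i \sqrt{2}} \left(-8\right) + 497\right) 368 = \left(- \frac{i \sqrt{2}}{2} \left(-8\right) + 497\right) 368 = \left(4 i \sqrt{2} + 497\right) 368 = \left(497 + 4 i \sqrt{2}\right) 368 = 182896 + 1472 i \sqrt{2}$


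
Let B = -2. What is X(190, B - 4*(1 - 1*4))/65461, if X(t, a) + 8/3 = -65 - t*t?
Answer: -108503/196383 ≈ -0.55251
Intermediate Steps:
X(t, a) = -203/3 - t² (X(t, a) = -8/3 + (-65 - t*t) = -8/3 + (-65 - t²) = -203/3 - t²)
X(190, B - 4*(1 - 1*4))/65461 = (-203/3 - 1*190²)/65461 = (-203/3 - 1*36100)*(1/65461) = (-203/3 - 36100)*(1/65461) = -108503/3*1/65461 = -108503/196383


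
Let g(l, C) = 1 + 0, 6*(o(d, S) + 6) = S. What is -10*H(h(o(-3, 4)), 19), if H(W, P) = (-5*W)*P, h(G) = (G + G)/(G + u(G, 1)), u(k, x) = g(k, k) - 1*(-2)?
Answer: 30400/7 ≈ 4342.9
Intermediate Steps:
o(d, S) = -6 + S/6
g(l, C) = 1
u(k, x) = 3 (u(k, x) = 1 - 1*(-2) = 1 + 2 = 3)
h(G) = 2*G/(3 + G) (h(G) = (G + G)/(G + 3) = (2*G)/(3 + G) = 2*G/(3 + G))
H(W, P) = -5*P*W
-10*H(h(o(-3, 4)), 19) = -(-50)*19*2*(-6 + (⅙)*4)/(3 + (-6 + (⅙)*4)) = -(-50)*19*2*(-6 + ⅔)/(3 + (-6 + ⅔)) = -(-50)*19*2*(-16/3)/(3 - 16/3) = -(-50)*19*2*(-16/3)/(-7/3) = -(-50)*19*2*(-16/3)*(-3/7) = -(-50)*19*32/7 = -10*(-3040/7) = 30400/7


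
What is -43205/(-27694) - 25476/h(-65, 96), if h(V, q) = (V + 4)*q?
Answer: 654741/110776 ≈ 5.9105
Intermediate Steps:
h(V, q) = q*(4 + V) (h(V, q) = (4 + V)*q = q*(4 + V))
-43205/(-27694) - 25476/h(-65, 96) = -43205/(-27694) - 25476*1/(96*(4 - 65)) = -43205*(-1/27694) - 25476/(96*(-61)) = 43205/27694 - 25476/(-5856) = 43205/27694 - 25476*(-1/5856) = 43205/27694 + 2123/488 = 654741/110776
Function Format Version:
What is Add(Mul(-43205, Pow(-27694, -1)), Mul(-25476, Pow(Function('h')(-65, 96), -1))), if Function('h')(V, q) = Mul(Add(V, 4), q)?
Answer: Rational(654741, 110776) ≈ 5.9105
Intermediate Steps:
Function('h')(V, q) = Mul(q, Add(4, V)) (Function('h')(V, q) = Mul(Add(4, V), q) = Mul(q, Add(4, V)))
Add(Mul(-43205, Pow(-27694, -1)), Mul(-25476, Pow(Function('h')(-65, 96), -1))) = Add(Mul(-43205, Pow(-27694, -1)), Mul(-25476, Pow(Mul(96, Add(4, -65)), -1))) = Add(Mul(-43205, Rational(-1, 27694)), Mul(-25476, Pow(Mul(96, -61), -1))) = Add(Rational(43205, 27694), Mul(-25476, Pow(-5856, -1))) = Add(Rational(43205, 27694), Mul(-25476, Rational(-1, 5856))) = Add(Rational(43205, 27694), Rational(2123, 488)) = Rational(654741, 110776)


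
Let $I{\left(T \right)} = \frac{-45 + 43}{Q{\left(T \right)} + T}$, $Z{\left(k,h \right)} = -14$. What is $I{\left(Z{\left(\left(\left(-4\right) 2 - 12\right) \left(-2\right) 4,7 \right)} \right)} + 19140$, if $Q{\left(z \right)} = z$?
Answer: $\frac{267961}{14} \approx 19140.0$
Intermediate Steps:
$I{\left(T \right)} = - \frac{1}{T}$ ($I{\left(T \right)} = \frac{-45 + 43}{T + T} = - \frac{2}{2 T} = - 2 \frac{1}{2 T} = - \frac{1}{T}$)
$I{\left(Z{\left(\left(\left(-4\right) 2 - 12\right) \left(-2\right) 4,7 \right)} \right)} + 19140 = - \frac{1}{-14} + 19140 = \left(-1\right) \left(- \frac{1}{14}\right) + 19140 = \frac{1}{14} + 19140 = \frac{267961}{14}$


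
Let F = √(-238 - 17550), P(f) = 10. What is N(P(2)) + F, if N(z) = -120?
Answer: -120 + 2*I*√4447 ≈ -120.0 + 133.37*I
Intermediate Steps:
F = 2*I*√4447 (F = √(-17788) = 2*I*√4447 ≈ 133.37*I)
N(P(2)) + F = -120 + 2*I*√4447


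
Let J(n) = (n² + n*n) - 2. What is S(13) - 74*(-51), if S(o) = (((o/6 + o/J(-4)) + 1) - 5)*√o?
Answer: 3774 - 7*√13/5 ≈ 3769.0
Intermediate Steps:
J(n) = -2 + 2*n² (J(n) = (n² + n²) - 2 = 2*n² - 2 = -2 + 2*n²)
S(o) = √o*(-4 + o/5) (S(o) = (((o/6 + o/(-2 + 2*(-4)²)) + 1) - 5)*√o = (((o*(⅙) + o/(-2 + 2*16)) + 1) - 5)*√o = (((o/6 + o/(-2 + 32)) + 1) - 5)*√o = (((o/6 + o/30) + 1) - 5)*√o = ((o/5 + 1) - 5)*√o = ((1 + o/5) - 5)*√o = (-4 + o/5)*√o = √o*(-4 + o/5))
S(13) - 74*(-51) = √13*(-20 + 13)/5 - 74*(-51) = (⅕)*√13*(-7) + 3774 = -7*√13/5 + 3774 = 3774 - 7*√13/5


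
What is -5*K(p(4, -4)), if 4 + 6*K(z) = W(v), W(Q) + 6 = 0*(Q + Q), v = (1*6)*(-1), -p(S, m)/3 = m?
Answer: 25/3 ≈ 8.3333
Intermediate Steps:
p(S, m) = -3*m
v = -6 (v = 6*(-1) = -6)
W(Q) = -6 (W(Q) = -6 + 0*(Q + Q) = -6 + 0*(2*Q) = -6 + 0 = -6)
K(z) = -5/3 (K(z) = -⅔ + (⅙)*(-6) = -⅔ - 1 = -5/3)
-5*K(p(4, -4)) = -5*(-5/3) = 25/3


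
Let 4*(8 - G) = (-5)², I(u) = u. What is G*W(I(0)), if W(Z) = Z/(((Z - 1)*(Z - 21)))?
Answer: 0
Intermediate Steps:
G = 7/4 (G = 8 - ¼*(-5)² = 8 - ¼*25 = 8 - 25/4 = 7/4 ≈ 1.7500)
W(Z) = Z/((-1 + Z)*(-21 + Z)) (W(Z) = Z/(((-1 + Z)*(-21 + Z))) = Z*(1/((-1 + Z)*(-21 + Z))) = Z/((-1 + Z)*(-21 + Z)))
G*W(I(0)) = 7*(0/(21 + 0² - 22*0))/4 = 7*(0/(21 + 0 + 0))/4 = 7*(0/21)/4 = 7*(0*(1/21))/4 = (7/4)*0 = 0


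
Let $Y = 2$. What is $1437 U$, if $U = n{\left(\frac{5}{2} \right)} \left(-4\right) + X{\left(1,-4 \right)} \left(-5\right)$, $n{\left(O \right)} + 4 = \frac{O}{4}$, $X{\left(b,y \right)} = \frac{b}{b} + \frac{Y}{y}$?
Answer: $15807$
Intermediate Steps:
$X{\left(b,y \right)} = 1 + \frac{2}{y}$ ($X{\left(b,y \right)} = \frac{b}{b} + \frac{2}{y} = 1 + \frac{2}{y}$)
$n{\left(O \right)} = -4 + \frac{O}{4}$
$U = 11$ ($U = \left(-4 + \frac{5 \cdot \frac{1}{2}}{4}\right) \left(-4\right) + \frac{2 - 4}{-4} \left(-5\right) = \left(-4 + \frac{5 \cdot \frac{1}{2}}{4}\right) \left(-4\right) + \left(- \frac{1}{4}\right) \left(-2\right) \left(-5\right) = \left(-4 + \frac{1}{4} \cdot \frac{5}{2}\right) \left(-4\right) + \frac{1}{2} \left(-5\right) = \left(-4 + \frac{5}{8}\right) \left(-4\right) - \frac{5}{2} = \left(- \frac{27}{8}\right) \left(-4\right) - \frac{5}{2} = \frac{27}{2} - \frac{5}{2} = 11$)
$1437 U = 1437 \cdot 11 = 15807$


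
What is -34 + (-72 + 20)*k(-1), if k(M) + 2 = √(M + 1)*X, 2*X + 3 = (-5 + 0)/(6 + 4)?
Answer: 70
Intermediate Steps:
X = -7/4 (X = -3/2 + ((-5 + 0)/(6 + 4))/2 = -3/2 + (-5/10)/2 = -3/2 + (-5*⅒)/2 = -3/2 + (½)*(-½) = -3/2 - ¼ = -7/4 ≈ -1.7500)
k(M) = -2 - 7*√(1 + M)/4 (k(M) = -2 + √(M + 1)*(-7/4) = -2 + √(1 + M)*(-7/4) = -2 - 7*√(1 + M)/4)
-34 + (-72 + 20)*k(-1) = -34 + (-72 + 20)*(-2 - 7*√(1 - 1)/4) = -34 - 52*(-2 - 7*√0/4) = -34 - 52*(-2 - 7/4*0) = -34 - 52*(-2 + 0) = -34 - 52*(-2) = -34 + 104 = 70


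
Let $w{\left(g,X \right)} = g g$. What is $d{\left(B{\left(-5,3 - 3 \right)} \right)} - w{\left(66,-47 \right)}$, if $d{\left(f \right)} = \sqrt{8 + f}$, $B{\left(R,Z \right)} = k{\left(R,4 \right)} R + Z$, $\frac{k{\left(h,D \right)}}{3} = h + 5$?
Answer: $-4356 + 2 \sqrt{2} \approx -4353.2$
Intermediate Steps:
$k{\left(h,D \right)} = 15 + 3 h$ ($k{\left(h,D \right)} = 3 \left(h + 5\right) = 3 \left(5 + h\right) = 15 + 3 h$)
$B{\left(R,Z \right)} = Z + R \left(15 + 3 R\right)$ ($B{\left(R,Z \right)} = \left(15 + 3 R\right) R + Z = R \left(15 + 3 R\right) + Z = Z + R \left(15 + 3 R\right)$)
$w{\left(g,X \right)} = g^{2}$
$d{\left(B{\left(-5,3 - 3 \right)} \right)} - w{\left(66,-47 \right)} = \sqrt{8 + \left(\left(3 - 3\right) + 3 \left(-5\right) \left(5 - 5\right)\right)} - 66^{2} = \sqrt{8 + \left(0 + 3 \left(-5\right) 0\right)} - 4356 = \sqrt{8 + \left(0 + 0\right)} - 4356 = \sqrt{8 + 0} - 4356 = \sqrt{8} - 4356 = 2 \sqrt{2} - 4356 = -4356 + 2 \sqrt{2}$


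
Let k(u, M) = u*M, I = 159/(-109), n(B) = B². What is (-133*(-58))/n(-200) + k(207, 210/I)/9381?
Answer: -9890175533/3314620000 ≈ -2.9838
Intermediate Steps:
I = -159/109 (I = 159*(-1/109) = -159/109 ≈ -1.4587)
k(u, M) = M*u
(-133*(-58))/n(-200) + k(207, 210/I)/9381 = (-133*(-58))/((-200)²) + ((210/(-159/109))*207)/9381 = 7714/40000 + ((210*(-109/159))*207)*(1/9381) = 7714*(1/40000) - 7630/53*207*(1/9381) = 3857/20000 - 1579410/53*1/9381 = 3857/20000 - 526470/165731 = -9890175533/3314620000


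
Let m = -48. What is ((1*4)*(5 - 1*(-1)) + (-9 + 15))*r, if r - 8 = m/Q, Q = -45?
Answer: 272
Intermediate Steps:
r = 136/15 (r = 8 - 48/(-45) = 8 - 48*(-1/45) = 8 + 16/15 = 136/15 ≈ 9.0667)
((1*4)*(5 - 1*(-1)) + (-9 + 15))*r = ((1*4)*(5 - 1*(-1)) + (-9 + 15))*(136/15) = (4*(5 + 1) + 6)*(136/15) = (4*6 + 6)*(136/15) = (24 + 6)*(136/15) = 30*(136/15) = 272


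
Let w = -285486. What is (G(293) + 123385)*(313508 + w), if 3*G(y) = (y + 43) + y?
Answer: 10390109248/3 ≈ 3.4634e+9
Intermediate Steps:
G(y) = 43/3 + 2*y/3 (G(y) = ((y + 43) + y)/3 = ((43 + y) + y)/3 = (43 + 2*y)/3 = 43/3 + 2*y/3)
(G(293) + 123385)*(313508 + w) = ((43/3 + (⅔)*293) + 123385)*(313508 - 285486) = ((43/3 + 586/3) + 123385)*28022 = (629/3 + 123385)*28022 = (370784/3)*28022 = 10390109248/3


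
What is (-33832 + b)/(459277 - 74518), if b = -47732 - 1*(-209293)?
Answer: 127729/384759 ≈ 0.33197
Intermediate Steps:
b = 161561 (b = -47732 + 209293 = 161561)
(-33832 + b)/(459277 - 74518) = (-33832 + 161561)/(459277 - 74518) = 127729/384759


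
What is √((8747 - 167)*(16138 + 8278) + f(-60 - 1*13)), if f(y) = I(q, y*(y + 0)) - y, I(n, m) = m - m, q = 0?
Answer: √209489353 ≈ 14474.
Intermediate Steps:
I(n, m) = 0
f(y) = -y (f(y) = 0 - y = -y)
√((8747 - 167)*(16138 + 8278) + f(-60 - 1*13)) = √((8747 - 167)*(16138 + 8278) - (-60 - 1*13)) = √(8580*24416 - (-60 - 13)) = √(209489280 - 1*(-73)) = √(209489280 + 73) = √209489353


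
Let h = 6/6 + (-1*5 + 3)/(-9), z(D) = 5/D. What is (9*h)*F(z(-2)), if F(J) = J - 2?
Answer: -99/2 ≈ -49.500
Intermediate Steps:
F(J) = -2 + J
h = 11/9 (h = 6*(⅙) + (-5 + 3)*(-⅑) = 1 - 2*(-⅑) = 1 + 2/9 = 11/9 ≈ 1.2222)
(9*h)*F(z(-2)) = (9*(11/9))*(-2 + 5/(-2)) = 11*(-2 + 5*(-½)) = 11*(-2 - 5/2) = 11*(-9/2) = -99/2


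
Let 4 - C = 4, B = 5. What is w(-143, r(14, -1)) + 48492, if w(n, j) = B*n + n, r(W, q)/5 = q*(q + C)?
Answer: 47634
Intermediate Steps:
C = 0 (C = 4 - 1*4 = 4 - 4 = 0)
r(W, q) = 5*q**2 (r(W, q) = 5*(q*(q + 0)) = 5*(q*q) = 5*q**2)
w(n, j) = 6*n (w(n, j) = 5*n + n = 6*n)
w(-143, r(14, -1)) + 48492 = 6*(-143) + 48492 = -858 + 48492 = 47634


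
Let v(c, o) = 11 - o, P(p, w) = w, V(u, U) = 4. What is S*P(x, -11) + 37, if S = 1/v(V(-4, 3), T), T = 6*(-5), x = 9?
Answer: 1506/41 ≈ 36.732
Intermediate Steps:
T = -30
S = 1/41 (S = 1/(11 - 1*(-30)) = 1/(11 + 30) = 1/41 ≈ 0.024390)
S*P(x, -11) + 37 = (1/41)*(-11) + 37 = -11/41 + 37 = 1506/41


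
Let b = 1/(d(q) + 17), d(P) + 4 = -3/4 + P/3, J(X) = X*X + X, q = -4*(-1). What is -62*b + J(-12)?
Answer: 20772/163 ≈ 127.44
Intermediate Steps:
q = 4
J(X) = X + X**2 (J(X) = X**2 + X = X + X**2)
d(P) = -19/4 + P/3 (d(P) = -4 + (-3/4 + P/3) = -19/4 + P/3)
b = 12/163 (b = 1/((-19/4 + (1/3)*4) + 17) = 1/((-19/4 + 4/3) + 17) = 1/(-41/12 + 17) = 1/(163/12) = 12/163 ≈ 0.073620)
-62*b + J(-12) = -62*12/163 - 12*(1 - 12) = -744/163 - 12*(-11) = -744/163 + 132 = 20772/163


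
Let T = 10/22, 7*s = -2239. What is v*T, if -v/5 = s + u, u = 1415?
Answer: -191650/77 ≈ -2489.0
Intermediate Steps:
s = -2239/7 (s = (⅐)*(-2239) = -2239/7 ≈ -319.86)
v = -38330/7 (v = -5*(-2239/7 + 1415) = -5*7666/7 = -38330/7 ≈ -5475.7)
T = 5/11 (T = 10*(1/22) = 5/11 ≈ 0.45455)
v*T = -38330/7*5/11 = -191650/77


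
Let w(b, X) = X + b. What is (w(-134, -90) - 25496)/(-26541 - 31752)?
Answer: 25720/58293 ≈ 0.44122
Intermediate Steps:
(w(-134, -90) - 25496)/(-26541 - 31752) = ((-90 - 134) - 25496)/(-26541 - 31752) = (-224 - 25496)/(-58293) = -25720*(-1/58293) = 25720/58293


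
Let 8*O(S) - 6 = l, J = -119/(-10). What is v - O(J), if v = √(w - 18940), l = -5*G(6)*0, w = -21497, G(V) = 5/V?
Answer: -¾ + 3*I*√4493 ≈ -0.75 + 201.09*I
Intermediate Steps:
J = 119/10 (J = -119*(-⅒) = 119/10 ≈ 11.900)
l = 0 (l = -25/6*0 = 0)
v = 3*I*√4493 (v = √(-21497 - 18940) = √(-40437) = 3*I*√4493 ≈ 201.09*I)
O(S) = ¾ (O(S) = ¾ + (⅛)*0 = ¾ + 0 = ¾)
v - O(J) = 3*I*√4493 - 1*¾ = 3*I*√4493 - ¾ = -¾ + 3*I*√4493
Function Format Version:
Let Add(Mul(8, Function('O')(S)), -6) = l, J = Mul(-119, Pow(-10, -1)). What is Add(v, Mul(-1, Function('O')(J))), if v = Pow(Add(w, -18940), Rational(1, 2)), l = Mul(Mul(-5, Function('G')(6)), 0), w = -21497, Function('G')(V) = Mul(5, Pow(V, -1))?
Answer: Add(Rational(-3, 4), Mul(3, I, Pow(4493, Rational(1, 2)))) ≈ Add(-0.75000, Mul(201.09, I))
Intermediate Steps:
J = Rational(119, 10) (J = Mul(-119, Rational(-1, 10)) = Rational(119, 10) ≈ 11.900)
l = 0 (l = Mul(Mul(-5, Mul(5, Pow(6, -1))), 0) = Mul(Mul(-5, Mul(5, Rational(1, 6))), 0) = Mul(Mul(-5, Rational(5, 6)), 0) = Mul(Rational(-25, 6), 0) = 0)
v = Mul(3, I, Pow(4493, Rational(1, 2))) (v = Pow(Add(-21497, -18940), Rational(1, 2)) = Pow(-40437, Rational(1, 2)) = Mul(3, I, Pow(4493, Rational(1, 2))) ≈ Mul(201.09, I))
Function('O')(S) = Rational(3, 4) (Function('O')(S) = Add(Rational(3, 4), Mul(Rational(1, 8), 0)) = Add(Rational(3, 4), 0) = Rational(3, 4))
Add(v, Mul(-1, Function('O')(J))) = Add(Mul(3, I, Pow(4493, Rational(1, 2))), Mul(-1, Rational(3, 4))) = Add(Mul(3, I, Pow(4493, Rational(1, 2))), Rational(-3, 4)) = Add(Rational(-3, 4), Mul(3, I, Pow(4493, Rational(1, 2))))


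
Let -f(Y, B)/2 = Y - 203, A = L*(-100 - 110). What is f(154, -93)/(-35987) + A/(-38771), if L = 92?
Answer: 98781326/199321711 ≈ 0.49559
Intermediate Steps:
A = -19320 (A = 92*(-100 - 110) = 92*(-210) = -19320)
f(Y, B) = 406 - 2*Y (f(Y, B) = -2*(Y - 203) = -2*(-203 + Y) = 406 - 2*Y)
f(154, -93)/(-35987) + A/(-38771) = (406 - 2*154)/(-35987) - 19320/(-38771) = (406 - 308)*(-1/35987) - 19320*(-1/38771) = 98*(-1/35987) + 19320/38771 = -14/5141 + 19320/38771 = 98781326/199321711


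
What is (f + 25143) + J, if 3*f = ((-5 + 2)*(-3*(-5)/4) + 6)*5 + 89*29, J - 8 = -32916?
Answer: -82961/12 ≈ -6913.4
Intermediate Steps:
J = -32908 (J = 8 - 32916 = -32908)
f = 10219/12 (f = (((-5 + 2)*(-3*(-5)/4) + 6)*5 + 89*29)/3 = ((-45/4 + 6)*5 + 2581)/3 = (-21/4*5 + 2581)/3 = (-105/4 + 2581)/3 = (⅓)*(10219/4) = 10219/12 ≈ 851.58)
(f + 25143) + J = (10219/12 + 25143) - 32908 = 311935/12 - 32908 = -82961/12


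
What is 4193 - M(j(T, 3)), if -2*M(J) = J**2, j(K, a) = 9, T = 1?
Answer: 8467/2 ≈ 4233.5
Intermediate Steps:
M(J) = -J**2/2
4193 - M(j(T, 3)) = 4193 - (-1)*9**2/2 = 4193 - (-1)*81/2 = 4193 - 1*(-81/2) = 4193 + 81/2 = 8467/2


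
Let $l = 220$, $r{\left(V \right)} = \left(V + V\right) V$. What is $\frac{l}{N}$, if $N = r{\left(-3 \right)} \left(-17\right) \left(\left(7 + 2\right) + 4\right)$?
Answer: $- \frac{110}{1989} \approx -0.055304$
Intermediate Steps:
$r{\left(V \right)} = 2 V^{2}$ ($r{\left(V \right)} = 2 V V = 2 V^{2}$)
$N = -3978$ ($N = 2 \left(-3\right)^{2} \left(-17\right) \left(\left(7 + 2\right) + 4\right) = 2 \cdot 9 \left(-17\right) \left(9 + 4\right) = 18 \left(-17\right) 13 = \left(-306\right) 13 = -3978$)
$\frac{l}{N} = \frac{220}{-3978} = 220 \left(- \frac{1}{3978}\right) = - \frac{110}{1989}$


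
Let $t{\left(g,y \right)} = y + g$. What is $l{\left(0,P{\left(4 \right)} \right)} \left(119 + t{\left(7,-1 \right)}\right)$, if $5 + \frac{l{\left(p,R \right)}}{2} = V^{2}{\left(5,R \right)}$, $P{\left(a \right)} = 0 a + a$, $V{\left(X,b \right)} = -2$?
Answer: $-250$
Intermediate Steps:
$t{\left(g,y \right)} = g + y$
$P{\left(a \right)} = a$ ($P{\left(a \right)} = 0 + a = a$)
$l{\left(p,R \right)} = -2$ ($l{\left(p,R \right)} = -10 + 2 \left(-2\right)^{2} = -10 + 2 \cdot 4 = -10 + 8 = -2$)
$l{\left(0,P{\left(4 \right)} \right)} \left(119 + t{\left(7,-1 \right)}\right) = - 2 \left(119 + \left(7 - 1\right)\right) = - 2 \left(119 + 6\right) = \left(-2\right) 125 = -250$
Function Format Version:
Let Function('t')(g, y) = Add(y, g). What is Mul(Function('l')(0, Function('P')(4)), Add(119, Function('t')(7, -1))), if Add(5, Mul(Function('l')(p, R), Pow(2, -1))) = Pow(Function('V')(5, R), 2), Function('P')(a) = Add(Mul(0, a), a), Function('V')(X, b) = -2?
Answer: -250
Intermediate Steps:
Function('t')(g, y) = Add(g, y)
Function('P')(a) = a (Function('P')(a) = Add(0, a) = a)
Function('l')(p, R) = -2 (Function('l')(p, R) = Add(-10, Mul(2, Pow(-2, 2))) = Add(-10, Mul(2, 4)) = Add(-10, 8) = -2)
Mul(Function('l')(0, Function('P')(4)), Add(119, Function('t')(7, -1))) = Mul(-2, Add(119, Add(7, -1))) = Mul(-2, Add(119, 6)) = Mul(-2, 125) = -250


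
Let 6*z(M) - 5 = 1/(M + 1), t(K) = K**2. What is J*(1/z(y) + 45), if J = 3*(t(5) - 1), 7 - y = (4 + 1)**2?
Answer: 23292/7 ≈ 3327.4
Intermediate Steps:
y = -18 (y = 7 - (4 + 1)**2 = 7 - 1*5**2 = 7 - 1*25 = 7 - 25 = -18)
z(M) = 5/6 + 1/(6*(1 + M)) (z(M) = 5/6 + 1/(6*(M + 1)) = 5/6 + 1/(6*(1 + M)))
J = 72 (J = 3*(5**2 - 1) = 3*(25 - 1) = 3*24 = 72)
J*(1/z(y) + 45) = 72*(1/((6 + 5*(-18))/(6*(1 - 18))) + 45) = 72*(1/((1/6)*(6 - 90)/(-17)) + 45) = 72*(1/((1/6)*(-1/17)*(-84)) + 45) = 72*(1/(14/17) + 45) = 72*(17/14 + 45) = 72*(647/14) = 23292/7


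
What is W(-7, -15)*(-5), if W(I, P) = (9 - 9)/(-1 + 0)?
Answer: 0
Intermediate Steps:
W(I, P) = 0 (W(I, P) = 0/(-1) = 0*(-1) = 0)
W(-7, -15)*(-5) = 0*(-5) = 0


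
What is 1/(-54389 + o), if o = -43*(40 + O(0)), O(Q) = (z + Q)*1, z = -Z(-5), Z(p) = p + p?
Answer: -1/56539 ≈ -1.7687e-5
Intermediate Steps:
Z(p) = 2*p
z = 10 (z = -2*(-5) = -1*(-10) = 10)
O(Q) = 10 + Q (O(Q) = (10 + Q)*1 = 10 + Q)
o = -2150 (o = -43*(40 + (10 + 0)) = -43*(40 + 10) = -43*50 = -2150)
1/(-54389 + o) = 1/(-54389 - 2150) = 1/(-56539) = -1/56539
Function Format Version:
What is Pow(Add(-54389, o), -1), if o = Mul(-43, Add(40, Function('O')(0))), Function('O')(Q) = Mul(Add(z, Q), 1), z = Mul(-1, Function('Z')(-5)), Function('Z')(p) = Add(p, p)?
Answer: Rational(-1, 56539) ≈ -1.7687e-5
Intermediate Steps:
Function('Z')(p) = Mul(2, p)
z = 10 (z = Mul(-1, Mul(2, -5)) = Mul(-1, -10) = 10)
Function('O')(Q) = Add(10, Q) (Function('O')(Q) = Mul(Add(10, Q), 1) = Add(10, Q))
o = -2150 (o = Mul(-43, Add(40, Add(10, 0))) = Mul(-43, Add(40, 10)) = Mul(-43, 50) = -2150)
Pow(Add(-54389, o), -1) = Pow(Add(-54389, -2150), -1) = Pow(-56539, -1) = Rational(-1, 56539)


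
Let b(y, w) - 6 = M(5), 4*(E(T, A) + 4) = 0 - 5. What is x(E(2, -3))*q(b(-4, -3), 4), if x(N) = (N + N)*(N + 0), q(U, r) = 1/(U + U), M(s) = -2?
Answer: 441/64 ≈ 6.8906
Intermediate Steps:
E(T, A) = -21/4 (E(T, A) = -4 + (0 - 5)/4 = -4 + (¼)*(-5) = -4 - 5/4 = -21/4)
b(y, w) = 4 (b(y, w) = 6 - 2 = 4)
q(U, r) = 1/(2*U)
x(N) = 2*N² (x(N) = (2*N)*N = 2*N²)
x(E(2, -3))*q(b(-4, -3), 4) = (2*(-21/4)²)*((½)/4) = (2*(441/16))*((½)*(¼)) = (441/8)*(⅛) = 441/64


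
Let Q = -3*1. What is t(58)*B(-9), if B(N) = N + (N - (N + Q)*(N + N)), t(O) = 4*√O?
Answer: -936*√58 ≈ -7128.4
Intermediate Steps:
Q = -3
B(N) = 2*N - 2*N*(-3 + N) (B(N) = N + (N - (N - 3)*(N + N)) = N + (N - (-3 + N)*2*N) = N + (N - 2*N*(-3 + N)) = 2*N - 2*N*(-3 + N))
t(58)*B(-9) = (4*√58)*(2*(-9)*(4 - 1*(-9))) = (4*√58)*(2*(-9)*(4 + 9)) = (4*√58)*(2*(-9)*13) = (4*√58)*(-234) = -936*√58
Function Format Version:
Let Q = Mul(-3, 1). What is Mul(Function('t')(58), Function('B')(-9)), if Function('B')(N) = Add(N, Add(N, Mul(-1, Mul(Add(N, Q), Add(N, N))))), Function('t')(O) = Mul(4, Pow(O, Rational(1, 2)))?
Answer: Mul(-936, Pow(58, Rational(1, 2))) ≈ -7128.4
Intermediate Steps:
Q = -3
Function('B')(N) = Add(Mul(2, N), Mul(-2, N, Add(-3, N))) (Function('B')(N) = Add(N, Add(N, Mul(-1, Mul(Add(N, -3), Add(N, N))))) = Add(N, Add(N, Mul(-1, Mul(Add(-3, N), Mul(2, N))))) = Add(N, Add(N, Mul(-1, Mul(2, N, Add(-3, N))))) = Add(N, Add(N, Mul(-2, N, Add(-3, N)))) = Add(Mul(2, N), Mul(-2, N, Add(-3, N))))
Mul(Function('t')(58), Function('B')(-9)) = Mul(Mul(4, Pow(58, Rational(1, 2))), Mul(2, -9, Add(4, Mul(-1, -9)))) = Mul(Mul(4, Pow(58, Rational(1, 2))), Mul(2, -9, Add(4, 9))) = Mul(Mul(4, Pow(58, Rational(1, 2))), Mul(2, -9, 13)) = Mul(Mul(4, Pow(58, Rational(1, 2))), -234) = Mul(-936, Pow(58, Rational(1, 2)))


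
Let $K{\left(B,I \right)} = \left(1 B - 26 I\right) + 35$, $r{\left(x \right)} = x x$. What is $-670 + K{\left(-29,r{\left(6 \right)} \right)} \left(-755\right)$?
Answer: $701480$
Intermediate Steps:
$r{\left(x \right)} = x^{2}$
$K{\left(B,I \right)} = 35 + B - 26 I$ ($K{\left(B,I \right)} = \left(B - 26 I\right) + 35 = 35 + B - 26 I$)
$-670 + K{\left(-29,r{\left(6 \right)} \right)} \left(-755\right) = -670 + \left(35 - 29 - 26 \cdot 6^{2}\right) \left(-755\right) = -670 + \left(35 - 29 - 936\right) \left(-755\right) = -670 - -702150 = -670 + 702150 = 701480$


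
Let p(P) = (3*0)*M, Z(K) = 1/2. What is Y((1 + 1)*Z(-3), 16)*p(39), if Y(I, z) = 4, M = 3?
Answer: 0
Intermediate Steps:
Z(K) = ½
p(P) = 0 (p(P) = (3*0)*3 = 0*3 = 0)
Y((1 + 1)*Z(-3), 16)*p(39) = 4*0 = 0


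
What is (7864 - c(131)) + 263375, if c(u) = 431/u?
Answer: 35531878/131 ≈ 2.7124e+5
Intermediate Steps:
(7864 - c(131)) + 263375 = (7864 - 431/131) + 263375 = 1029753/131 + 263375 = 35531878/131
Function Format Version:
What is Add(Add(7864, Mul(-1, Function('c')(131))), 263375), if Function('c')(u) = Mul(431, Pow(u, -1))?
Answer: Rational(35531878, 131) ≈ 2.7124e+5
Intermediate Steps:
Add(Add(7864, Mul(-1, Function('c')(131))), 263375) = Add(Add(7864, Mul(-1, Mul(431, Pow(131, -1)))), 263375) = Add(Add(7864, Mul(-1, Mul(431, Rational(1, 131)))), 263375) = Add(Add(7864, Mul(-1, Rational(431, 131))), 263375) = Add(Add(7864, Rational(-431, 131)), 263375) = Add(Rational(1029753, 131), 263375) = Rational(35531878, 131)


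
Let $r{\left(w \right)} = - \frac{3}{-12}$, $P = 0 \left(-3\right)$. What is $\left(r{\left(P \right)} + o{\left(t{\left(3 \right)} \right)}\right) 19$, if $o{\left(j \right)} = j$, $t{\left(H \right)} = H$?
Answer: $\frac{247}{4} \approx 61.75$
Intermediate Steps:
$P = 0$
$r{\left(w \right)} = \frac{1}{4}$ ($r{\left(w \right)} = \left(-3\right) \left(- \frac{1}{12}\right) = \frac{1}{4}$)
$\left(r{\left(P \right)} + o{\left(t{\left(3 \right)} \right)}\right) 19 = \left(\frac{1}{4} + 3\right) 19 = \frac{13}{4} \cdot 19 = \frac{247}{4}$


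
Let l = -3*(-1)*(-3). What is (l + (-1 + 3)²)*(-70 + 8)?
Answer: 310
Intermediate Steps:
l = -9 (l = 3*(-3) = -9)
(l + (-1 + 3)²)*(-70 + 8) = (-9 + (-1 + 3)²)*(-70 + 8) = (-9 + 2²)*(-62) = (-9 + 4)*(-62) = -5*(-62) = 310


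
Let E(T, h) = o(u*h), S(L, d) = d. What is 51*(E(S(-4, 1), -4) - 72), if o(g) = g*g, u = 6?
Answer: 25704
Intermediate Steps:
o(g) = g**2
E(T, h) = 36*h**2 (E(T, h) = (6*h)**2 = 36*h**2)
51*(E(S(-4, 1), -4) - 72) = 51*(36*(-4)**2 - 72) = 51*(36*16 - 72) = 51*(576 - 72) = 51*504 = 25704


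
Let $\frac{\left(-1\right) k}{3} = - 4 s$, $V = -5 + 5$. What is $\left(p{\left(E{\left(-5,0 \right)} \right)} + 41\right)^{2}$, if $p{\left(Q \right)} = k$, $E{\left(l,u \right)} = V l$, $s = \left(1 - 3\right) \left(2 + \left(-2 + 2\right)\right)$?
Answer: $49$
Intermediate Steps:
$s = -4$ ($s = - 2 \left(2 + 0\right) = \left(-2\right) 2 = -4$)
$V = 0$
$E{\left(l,u \right)} = 0$ ($E{\left(l,u \right)} = 0 l = 0$)
$k = -48$ ($k = - 3 \left(\left(-4\right) \left(-4\right)\right) = \left(-3\right) 16 = -48$)
$p{\left(Q \right)} = -48$
$\left(p{\left(E{\left(-5,0 \right)} \right)} + 41\right)^{2} = \left(-48 + 41\right)^{2} = \left(-7\right)^{2} = 49$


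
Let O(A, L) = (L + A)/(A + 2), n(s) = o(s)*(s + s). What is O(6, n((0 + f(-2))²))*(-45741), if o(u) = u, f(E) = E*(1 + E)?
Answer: -869079/4 ≈ -2.1727e+5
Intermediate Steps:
n(s) = 2*s² (n(s) = s*(s + s) = s*(2*s) = 2*s²)
O(A, L) = (A + L)/(2 + A)
O(6, n((0 + f(-2))²))*(-45741) = ((6 + 2*((0 - 2*(1 - 2))²)²)/(2 + 6))*(-45741) = ((6 + 2*((0 - 2*(-1))²)²)/8)*(-45741) = ((6 + 2*((0 + 2)²)²)/8)*(-45741) = ((6 + 2*(2²)²)/8)*(-45741) = ((6 + 2*4²)/8)*(-45741) = ((6 + 2*16)/8)*(-45741) = ((6 + 32)/8)*(-45741) = ((⅛)*38)*(-45741) = (19/4)*(-45741) = -869079/4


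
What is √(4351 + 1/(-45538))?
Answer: 3*√1002523305034/45538 ≈ 65.962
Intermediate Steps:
√(4351 + 1/(-45538)) = √(4351 - 1/45538) = √(198135837/45538) = 3*√1002523305034/45538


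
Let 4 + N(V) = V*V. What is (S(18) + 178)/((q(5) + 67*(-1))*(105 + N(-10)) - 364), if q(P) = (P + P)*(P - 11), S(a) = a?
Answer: -196/25891 ≈ -0.0075702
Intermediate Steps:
N(V) = -4 + V² (N(V) = -4 + V*V = -4 + V²)
q(P) = 2*P*(-11 + P) (q(P) = (2*P)*(-11 + P) = 2*P*(-11 + P))
(S(18) + 178)/((q(5) + 67*(-1))*(105 + N(-10)) - 364) = (18 + 178)/((2*5*(-11 + 5) + 67*(-1))*(105 + (-4 + (-10)²)) - 364) = 196/((2*5*(-6) - 67)*(105 + (-4 + 100)) - 364) = 196/((-60 - 67)*(105 + 96) - 364) = 196/(-127*201 - 364) = 196/(-25527 - 364) = 196/(-25891) = 196*(-1/25891) = -196/25891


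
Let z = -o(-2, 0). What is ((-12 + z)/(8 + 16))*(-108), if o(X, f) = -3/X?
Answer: 243/4 ≈ 60.750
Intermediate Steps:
z = -3/2 (z = -(-3)/(-2) = -(-3)*(-1)/2 = -1*3/2 = -3/2 ≈ -1.5000)
((-12 + z)/(8 + 16))*(-108) = ((-12 - 3/2)/(8 + 16))*(-108) = -27/2/24*(-108) = -27/2*1/24*(-108) = -9/16*(-108) = 243/4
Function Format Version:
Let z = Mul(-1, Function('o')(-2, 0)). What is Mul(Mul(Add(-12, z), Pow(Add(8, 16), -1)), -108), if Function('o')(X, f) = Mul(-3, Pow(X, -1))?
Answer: Rational(243, 4) ≈ 60.750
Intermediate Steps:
z = Rational(-3, 2) (z = Mul(-1, Mul(-3, Pow(-2, -1))) = Mul(-1, Mul(-3, Rational(-1, 2))) = Mul(-1, Rational(3, 2)) = Rational(-3, 2) ≈ -1.5000)
Mul(Mul(Add(-12, z), Pow(Add(8, 16), -1)), -108) = Mul(Mul(Add(-12, Rational(-3, 2)), Pow(Add(8, 16), -1)), -108) = Mul(Mul(Rational(-27, 2), Pow(24, -1)), -108) = Mul(Mul(Rational(-27, 2), Rational(1, 24)), -108) = Mul(Rational(-9, 16), -108) = Rational(243, 4)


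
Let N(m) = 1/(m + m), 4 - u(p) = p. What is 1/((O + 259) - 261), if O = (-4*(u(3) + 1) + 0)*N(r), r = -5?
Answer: -⅚ ≈ -0.83333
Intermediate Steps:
u(p) = 4 - p
N(m) = 1/(2*m)
O = ⅘ (O = (-4*((4 - 1*3) + 1) + 0)*((½)/(-5)) = (-4*((4 - 3) + 1) + 0)*((½)*(-⅕)) = (-4*(1 + 1) + 0)*(-⅒) = (-4*2 + 0)*(-⅒) = (-8 + 0)*(-⅒) = -8*(-⅒) = ⅘ ≈ 0.80000)
1/((O + 259) - 261) = 1/((⅘ + 259) - 261) = 1/(1299/5 - 261) = 1/(-6/5) = -⅚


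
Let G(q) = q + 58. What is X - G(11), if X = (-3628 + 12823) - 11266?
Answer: -2140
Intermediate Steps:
X = -2071 (X = 9195 - 11266 = -2071)
G(q) = 58 + q
X - G(11) = -2071 - (58 + 11) = -2071 - 1*69 = -2071 - 69 = -2140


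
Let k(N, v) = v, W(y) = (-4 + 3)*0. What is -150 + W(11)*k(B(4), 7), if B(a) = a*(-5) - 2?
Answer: -150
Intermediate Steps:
B(a) = -2 - 5*a (B(a) = -5*a - 2 = -2 - 5*a)
W(y) = 0 (W(y) = -1*0 = 0)
-150 + W(11)*k(B(4), 7) = -150 + 0*7 = -150 + 0 = -150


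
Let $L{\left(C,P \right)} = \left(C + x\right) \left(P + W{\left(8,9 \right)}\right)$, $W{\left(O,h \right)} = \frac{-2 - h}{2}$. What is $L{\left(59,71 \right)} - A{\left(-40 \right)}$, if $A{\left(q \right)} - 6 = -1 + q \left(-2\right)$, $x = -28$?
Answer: $\frac{3891}{2} \approx 1945.5$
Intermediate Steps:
$A{\left(q \right)} = 5 - 2 q$ ($A{\left(q \right)} = 6 + \left(-1 + q \left(-2\right)\right) = 6 - \left(1 + 2 q\right) = 5 - 2 q$)
$W{\left(O,h \right)} = -1 - \frac{h}{2}$ ($W{\left(O,h \right)} = \left(-2 - h\right) \frac{1}{2} = -1 - \frac{h}{2}$)
$L{\left(C,P \right)} = \left(-28 + C\right) \left(- \frac{11}{2} + P\right)$ ($L{\left(C,P \right)} = \left(C - 28\right) \left(P - \frac{11}{2}\right) = \left(-28 + C\right) \left(P - \frac{11}{2}\right) = \left(-28 + C\right) \left(- \frac{11}{2} + P\right)$)
$L{\left(59,71 \right)} - A{\left(-40 \right)} = \left(154 - 1988 - \frac{649}{2} + 59 \cdot 71\right) - \left(5 - -80\right) = \left(154 - 1988 - \frac{649}{2} + 4189\right) - \left(5 + 80\right) = \frac{4061}{2} - 85 = \frac{3891}{2}$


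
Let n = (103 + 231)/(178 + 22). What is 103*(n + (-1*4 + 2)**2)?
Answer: 58401/100 ≈ 584.01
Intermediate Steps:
n = 167/100 (n = 334/200 = 334*(1/200) = 167/100 ≈ 1.6700)
103*(n + (-1*4 + 2)**2) = 103*(167/100 + (-1*4 + 2)**2) = 103*(167/100 + (-4 + 2)**2) = 103*(167/100 + (-2)**2) = 103*(167/100 + 4) = 103*(567/100) = 58401/100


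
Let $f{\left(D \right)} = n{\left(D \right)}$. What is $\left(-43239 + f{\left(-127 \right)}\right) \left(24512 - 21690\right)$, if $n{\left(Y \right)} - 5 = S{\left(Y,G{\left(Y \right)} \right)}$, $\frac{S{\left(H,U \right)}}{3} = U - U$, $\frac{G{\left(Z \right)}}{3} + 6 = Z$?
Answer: $-122006348$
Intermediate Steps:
$G{\left(Z \right)} = -18 + 3 Z$
$S{\left(H,U \right)} = 0$ ($S{\left(H,U \right)} = 3 \left(U - U\right) = 3 \cdot 0 = 0$)
$n{\left(Y \right)} = 5$ ($n{\left(Y \right)} = 5 + 0 = 5$)
$f{\left(D \right)} = 5$
$\left(-43239 + f{\left(-127 \right)}\right) \left(24512 - 21690\right) = \left(-43239 + 5\right) \left(24512 - 21690\right) = \left(-43234\right) 2822 = -122006348$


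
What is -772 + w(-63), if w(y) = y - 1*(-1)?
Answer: -834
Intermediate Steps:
w(y) = 1 + y (w(y) = y + 1 = 1 + y)
-772 + w(-63) = -772 + (1 - 63) = -772 - 62 = -834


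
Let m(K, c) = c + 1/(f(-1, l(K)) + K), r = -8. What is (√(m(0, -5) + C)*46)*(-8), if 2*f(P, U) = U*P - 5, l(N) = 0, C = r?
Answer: -368*I*√335/5 ≈ -1347.1*I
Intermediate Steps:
C = -8
f(P, U) = -5/2 + P*U/2 (f(P, U) = (U*P - 5)/2 = (P*U - 5)/2 = (-5 + P*U)/2 = -5/2 + P*U/2)
m(K, c) = c + 1/(-5/2 + K) (m(K, c) = c + 1/((-5/2 + (½)*(-1)*0) + K) = c + 1/((-5/2 + 0) + K) = c + 1/(-5/2 + K))
(√(m(0, -5) + C)*46)*(-8) = (√((2 - 5*(-5) + 2*0*(-5))/(-5 + 2*0) - 8)*46)*(-8) = (√((2 + 25 + 0)/(-5 + 0) - 8)*46)*(-8) = (√(27/(-5) - 8)*46)*(-8) = (√(-⅕*27 - 8)*46)*(-8) = (√(-27/5 - 8)*46)*(-8) = (√(-67/5)*46)*(-8) = ((I*√335/5)*46)*(-8) = (46*I*√335/5)*(-8) = -368*I*√335/5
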